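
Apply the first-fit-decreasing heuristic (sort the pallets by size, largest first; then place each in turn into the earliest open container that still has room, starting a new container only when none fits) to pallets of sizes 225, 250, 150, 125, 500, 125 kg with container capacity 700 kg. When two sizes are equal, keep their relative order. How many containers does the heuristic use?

3

Sorted descending: 500, 250, 225, 150, 125, 125.
  500 → container 1 (new)  [load 500/700]
  250 → container 2 (new)  [load 250/700]
  225 → container 2  [load 475/700]
  150 → container 1  [load 650/700]
  125 → container 2  [load 600/700]
  125 → container 3 (new)  [load 125/700]
3 containers opened.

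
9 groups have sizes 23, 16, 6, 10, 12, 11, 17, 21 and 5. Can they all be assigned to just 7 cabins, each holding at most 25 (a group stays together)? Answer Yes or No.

A valid assignment using 6 cabins:
  cabin 1: 23 = 23
  cabin 2: 21 = 21
  cabin 3: 17 + 6 = 23
  cabin 4: 16 + 5 = 21
  cabin 5: 12 + 11 = 23
  cabin 6: 10 = 10
That uses only 6 ≤ 7, so 7 cabins are enough.

Yes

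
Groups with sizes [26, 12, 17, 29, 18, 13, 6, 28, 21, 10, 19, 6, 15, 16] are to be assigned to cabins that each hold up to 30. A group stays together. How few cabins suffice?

9

Total = 29 + 28 + 26 + 21 + 19 + 18 + 17 + 16 + 15 + 13 + 12 + 10 + 6 + 6 = 236.
Lower bound: ⌈236/30⌉ = 8 cabins.
A packing using 9 cabins:
  cabin 1: 29 = 29
  cabin 2: 28 = 28
  cabin 3: 26 = 26
  cabin 4: 21 + 6 = 27
  cabin 5: 19 + 10 = 29
  cabin 6: 18 + 12 = 30
  cabin 7: 17 + 13 = 30
  cabin 8: 16 + 6 = 22
  cabin 9: 15 = 15
No arrangement into 8 cabins stays within capacity, so 9 is optimal.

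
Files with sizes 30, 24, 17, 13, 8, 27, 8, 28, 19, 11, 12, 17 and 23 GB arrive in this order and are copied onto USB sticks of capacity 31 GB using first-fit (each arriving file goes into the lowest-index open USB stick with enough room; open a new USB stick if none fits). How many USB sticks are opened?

9

  30 → USB stick 1 (new)  [load 30/31]
  24 → USB stick 2 (new)  [load 24/31]
  17 → USB stick 3 (new)  [load 17/31]
  13 → USB stick 3  [load 30/31]
  8 → USB stick 4 (new)  [load 8/31]
  27 → USB stick 5 (new)  [load 27/31]
  8 → USB stick 4  [load 16/31]
  28 → USB stick 6 (new)  [load 28/31]
  19 → USB stick 7 (new)  [load 19/31]
  11 → USB stick 4  [load 27/31]
  12 → USB stick 7  [load 31/31]
  17 → USB stick 8 (new)  [load 17/31]
  23 → USB stick 9 (new)  [load 23/31]
9 USB sticks opened.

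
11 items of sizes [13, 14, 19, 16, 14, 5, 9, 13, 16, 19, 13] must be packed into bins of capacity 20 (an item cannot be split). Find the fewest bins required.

10

Total = 19 + 19 + 16 + 16 + 14 + 14 + 13 + 13 + 13 + 9 + 5 = 151.
Lower bound: ⌈151/20⌉ = 8 bins.
Also, 9 items each exceed 10, and no two of those can share a bin, so at least 9 bins are needed.
A packing using 10 bins:
  bin 1: 19 = 19
  bin 2: 19 = 19
  bin 3: 16 = 16
  bin 4: 16 = 16
  bin 5: 14 + 5 = 19
  bin 6: 14 = 14
  bin 7: 13 = 13
  bin 8: 13 = 13
  bin 9: 13 = 13
  bin 10: 9 = 9
No arrangement into 9 bins stays within capacity, so 10 is optimal.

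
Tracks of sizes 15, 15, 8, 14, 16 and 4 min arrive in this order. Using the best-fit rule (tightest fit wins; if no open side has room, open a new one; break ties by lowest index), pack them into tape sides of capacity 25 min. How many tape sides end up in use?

  15 → side 1 (new)  [load 15/25]
  15 → side 2 (new)  [load 15/25]
  8 → side 1  [load 23/25]
  14 → side 3 (new)  [load 14/25]
  16 → side 4 (new)  [load 16/25]
  4 → side 4  [load 20/25]
4 tape sides opened.

4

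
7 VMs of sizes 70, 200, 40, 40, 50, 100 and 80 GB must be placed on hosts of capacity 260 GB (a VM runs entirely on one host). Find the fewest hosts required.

3

Total = 200 + 100 + 80 + 70 + 50 + 40 + 40 = 580 GB.
Lower bound: ⌈580/260⌉ = 3 hosts.
A packing using 3 hosts:
  host 1: 200 + 50 = 250
  host 2: 100 + 80 + 70 = 250
  host 3: 40 + 40 = 80
This matches the lower bound, so 3 is optimal.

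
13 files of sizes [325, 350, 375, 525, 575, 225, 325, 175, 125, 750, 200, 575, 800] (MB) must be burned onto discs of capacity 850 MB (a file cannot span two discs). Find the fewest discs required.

Total = 800 + 750 + 575 + 575 + 525 + 375 + 350 + 325 + 325 + 225 + 200 + 175 + 125 = 5325 MB.
Lower bound: ⌈5325/850⌉ = 7 discs.
A packing using 7 discs:
  disc 1: 800 = 800
  disc 2: 750 = 750
  disc 3: 575 + 225 = 800
  disc 4: 575 + 200 = 775
  disc 5: 525 + 325 = 850
  disc 6: 375 + 350 + 125 = 850
  disc 7: 325 + 175 = 500
This matches the lower bound, so 7 is optimal.

7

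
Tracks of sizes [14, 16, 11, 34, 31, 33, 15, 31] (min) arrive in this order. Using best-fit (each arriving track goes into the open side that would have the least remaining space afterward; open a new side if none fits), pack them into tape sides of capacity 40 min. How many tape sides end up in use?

6

  14 → side 1 (new)  [load 14/40]
  16 → side 1  [load 30/40]
  11 → side 2 (new)  [load 11/40]
  34 → side 3 (new)  [load 34/40]
  31 → side 4 (new)  [load 31/40]
  33 → side 5 (new)  [load 33/40]
  15 → side 2  [load 26/40]
  31 → side 6 (new)  [load 31/40]
6 tape sides opened.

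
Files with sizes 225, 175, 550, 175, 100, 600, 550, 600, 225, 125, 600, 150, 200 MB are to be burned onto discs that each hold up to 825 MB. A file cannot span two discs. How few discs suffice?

6

Total = 600 + 600 + 600 + 550 + 550 + 225 + 225 + 200 + 175 + 175 + 150 + 125 + 100 = 4275 MB.
Lower bound: ⌈4275/825⌉ = 6 discs.
A packing using 6 discs:
  disc 1: 600 + 225 = 825
  disc 2: 600 + 225 = 825
  disc 3: 600 + 200 = 800
  disc 4: 550 + 175 + 100 = 825
  disc 5: 550 + 175 = 725
  disc 6: 150 + 125 = 275
This matches the lower bound, so 6 is optimal.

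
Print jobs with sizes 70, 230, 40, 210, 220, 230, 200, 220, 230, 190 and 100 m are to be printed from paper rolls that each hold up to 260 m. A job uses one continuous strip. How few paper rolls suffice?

9

Total = 230 + 230 + 230 + 220 + 220 + 210 + 200 + 190 + 100 + 70 + 40 = 1940 m.
Lower bound: ⌈1940/260⌉ = 8 paper rolls.
A packing using 9 paper rolls:
  roll 1: 230 = 230
  roll 2: 230 = 230
  roll 3: 230 = 230
  roll 4: 220 + 40 = 260
  roll 5: 220 = 220
  roll 6: 210 = 210
  roll 7: 200 = 200
  roll 8: 190 + 70 = 260
  roll 9: 100 = 100
No arrangement into 8 paper rolls stays within capacity, so 9 is optimal.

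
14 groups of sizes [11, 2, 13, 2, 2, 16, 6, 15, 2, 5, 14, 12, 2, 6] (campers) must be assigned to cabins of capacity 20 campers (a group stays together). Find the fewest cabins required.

6

Total = 16 + 15 + 14 + 13 + 12 + 11 + 6 + 6 + 5 + 2 + 2 + 2 + 2 + 2 = 108 campers.
Lower bound: ⌈108/20⌉ = 6 cabins.
A packing using 6 cabins:
  cabin 1: 16 + 2 + 2 = 20
  cabin 2: 15 + 5 = 20
  cabin 3: 14 + 6 = 20
  cabin 4: 13 + 6 = 19
  cabin 5: 12 + 2 + 2 + 2 = 18
  cabin 6: 11 = 11
This matches the lower bound, so 6 is optimal.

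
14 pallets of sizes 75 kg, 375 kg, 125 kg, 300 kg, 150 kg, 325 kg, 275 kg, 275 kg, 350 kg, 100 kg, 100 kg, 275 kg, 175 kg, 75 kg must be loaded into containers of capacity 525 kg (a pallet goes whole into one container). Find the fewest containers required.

Total = 375 + 350 + 325 + 300 + 275 + 275 + 275 + 175 + 150 + 125 + 100 + 100 + 75 + 75 = 2975 kg.
Lower bound: ⌈2975/525⌉ = 6 containers.
Also, 7 pallets each exceed 525/2 kg, and no two of those can share a container, so at least 7 containers are needed.
A packing using 7 containers:
  container 1: 375 + 150 = 525
  container 2: 350 + 175 = 525
  container 3: 325 + 125 + 75 = 525
  container 4: 300 + 100 + 100 = 500
  container 5: 275 + 75 = 350
  container 6: 275 = 275
  container 7: 275 = 275
This matches the lower bound, so 7 is optimal.

7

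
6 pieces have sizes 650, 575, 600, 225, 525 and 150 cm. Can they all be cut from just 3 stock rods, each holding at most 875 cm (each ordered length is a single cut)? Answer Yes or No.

No

Total = 2725 cm; ⌈2725/875⌉ = 4.
At least 4 stock rods are required, but only 3 are allowed.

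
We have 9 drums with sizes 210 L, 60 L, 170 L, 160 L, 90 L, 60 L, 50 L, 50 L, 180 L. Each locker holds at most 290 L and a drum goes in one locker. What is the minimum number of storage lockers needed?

Total = 210 + 180 + 170 + 160 + 90 + 60 + 60 + 50 + 50 = 1030 L.
Lower bound: ⌈1030/290⌉ = 4 storage lockers.
A packing using 4 storage lockers:
  locker 1: 210 + 60 = 270
  locker 2: 180 + 90 = 270
  locker 3: 170 + 60 + 50 = 280
  locker 4: 160 + 50 = 210
This matches the lower bound, so 4 is optimal.

4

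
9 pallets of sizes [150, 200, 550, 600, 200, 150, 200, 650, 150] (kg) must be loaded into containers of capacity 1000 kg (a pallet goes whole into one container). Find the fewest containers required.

Total = 650 + 600 + 550 + 200 + 200 + 200 + 150 + 150 + 150 = 2850 kg.
Lower bound: ⌈2850/1000⌉ = 3 containers.
A packing using 3 containers:
  container 1: 650 + 200 + 150 = 1000
  container 2: 600 + 200 + 200 = 1000
  container 3: 550 + 150 + 150 = 850
This matches the lower bound, so 3 is optimal.

3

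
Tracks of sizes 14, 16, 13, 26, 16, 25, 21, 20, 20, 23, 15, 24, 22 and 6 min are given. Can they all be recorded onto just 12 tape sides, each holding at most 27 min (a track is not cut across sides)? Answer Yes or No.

A valid assignment using 12 tape sides:
  side 1: 26 = 26
  side 2: 25 = 25
  side 3: 24 = 24
  side 4: 23 = 23
  side 5: 22 = 22
  side 6: 21 + 6 = 27
  side 7: 20 = 20
  side 8: 20 = 20
  side 9: 16 = 16
  side 10: 16 = 16
  side 11: 15 = 15
  side 12: 14 + 13 = 27
Every load is within 27 min, so 12 tape sides suffice.

Yes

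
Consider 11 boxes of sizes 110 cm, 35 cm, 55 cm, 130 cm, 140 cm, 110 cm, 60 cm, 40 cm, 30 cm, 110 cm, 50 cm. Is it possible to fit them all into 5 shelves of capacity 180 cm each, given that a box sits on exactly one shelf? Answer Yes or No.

A valid assignment using 5 shelves:
  shelf 1: 140 + 40 = 180
  shelf 2: 130 + 50 = 180
  shelf 3: 110 + 60 = 170
  shelf 4: 110 + 55 = 165
  shelf 5: 110 + 35 + 30 = 175
Every load is within 180 cm, so 5 shelves suffice.

Yes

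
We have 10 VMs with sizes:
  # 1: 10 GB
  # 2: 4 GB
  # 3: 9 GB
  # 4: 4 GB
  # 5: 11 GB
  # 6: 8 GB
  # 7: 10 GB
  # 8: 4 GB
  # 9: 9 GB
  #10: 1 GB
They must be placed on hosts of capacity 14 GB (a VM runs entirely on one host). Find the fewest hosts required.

6

Total = 11 + 10 + 10 + 9 + 9 + 8 + 4 + 4 + 4 + 1 = 70 GB.
Lower bound: ⌈70/14⌉ = 5 hosts.
Also, 6 VMs each exceed 7 GB, and no two of those can share a host, so at least 6 hosts are needed.
A packing using 6 hosts:
  host 1: 11 + 1 = 12
  host 2: 10 + 4 = 14
  host 3: 10 + 4 = 14
  host 4: 9 + 4 = 13
  host 5: 9 = 9
  host 6: 8 = 8
This matches the lower bound, so 6 is optimal.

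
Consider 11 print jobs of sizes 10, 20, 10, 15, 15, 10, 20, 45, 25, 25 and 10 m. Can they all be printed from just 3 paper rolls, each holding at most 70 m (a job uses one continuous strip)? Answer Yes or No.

A valid assignment using 3 paper rolls:
  roll 1: 45 + 25 = 70
  roll 2: 25 + 20 + 20 = 65
  roll 3: 15 + 15 + 10 + 10 + 10 + 10 = 70
Every load is within 70 m, so 3 paper rolls suffice.

Yes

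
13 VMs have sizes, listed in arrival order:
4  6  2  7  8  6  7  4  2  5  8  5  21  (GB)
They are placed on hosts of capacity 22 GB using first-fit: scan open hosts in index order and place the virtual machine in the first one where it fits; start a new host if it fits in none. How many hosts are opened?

  4 → host 1 (new)  [load 4/22]
  6 → host 1  [load 10/22]
  2 → host 1  [load 12/22]
  7 → host 1  [load 19/22]
  8 → host 2 (new)  [load 8/22]
  6 → host 2  [load 14/22]
  7 → host 2  [load 21/22]
  4 → host 3 (new)  [load 4/22]
  2 → host 1  [load 21/22]
  5 → host 3  [load 9/22]
  8 → host 3  [load 17/22]
  5 → host 3  [load 22/22]
  21 → host 4 (new)  [load 21/22]
4 hosts opened.

4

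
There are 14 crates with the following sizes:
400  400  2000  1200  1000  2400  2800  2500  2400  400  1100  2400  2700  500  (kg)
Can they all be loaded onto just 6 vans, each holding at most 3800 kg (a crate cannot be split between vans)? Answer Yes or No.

Total = 22200 kg; ⌈22200/3800⌉ = 6.
7 crates each exceed half the capacity and cannot share a van, forcing at least 7 vans.
At least 7 vans are required, but only 6 are allowed.

No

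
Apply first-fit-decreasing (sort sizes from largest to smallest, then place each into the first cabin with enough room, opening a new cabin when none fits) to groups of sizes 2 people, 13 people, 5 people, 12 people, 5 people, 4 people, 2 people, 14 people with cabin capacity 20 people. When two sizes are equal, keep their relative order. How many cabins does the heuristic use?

3

Sorted descending: 14, 13, 12, 5, 5, 4, 2, 2.
  14 → cabin 1 (new)  [load 14/20]
  13 → cabin 2 (new)  [load 13/20]
  12 → cabin 3 (new)  [load 12/20]
  5 → cabin 1  [load 19/20]
  5 → cabin 2  [load 18/20]
  4 → cabin 3  [load 16/20]
  2 → cabin 2  [load 20/20]
  2 → cabin 3  [load 18/20]
3 cabins opened.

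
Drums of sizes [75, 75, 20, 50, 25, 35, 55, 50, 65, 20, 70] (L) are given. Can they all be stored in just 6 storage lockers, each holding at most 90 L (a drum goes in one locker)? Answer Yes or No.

No

Total = 540 L; ⌈540/90⌉ = 6.
7 drums each exceed half the capacity and cannot share a locker, forcing at least 7 storage lockers.
At least 7 storage lockers are required, but only 6 are allowed.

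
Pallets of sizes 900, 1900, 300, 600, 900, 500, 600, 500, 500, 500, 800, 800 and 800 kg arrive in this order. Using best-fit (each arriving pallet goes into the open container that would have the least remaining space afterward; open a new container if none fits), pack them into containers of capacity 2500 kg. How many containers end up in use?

5

  900 → container 1 (new)  [load 900/2500]
  1900 → container 2 (new)  [load 1900/2500]
  300 → container 2  [load 2200/2500]
  600 → container 1  [load 1500/2500]
  900 → container 1  [load 2400/2500]
  500 → container 3 (new)  [load 500/2500]
  600 → container 3  [load 1100/2500]
  500 → container 3  [load 1600/2500]
  500 → container 3  [load 2100/2500]
  500 → container 4 (new)  [load 500/2500]
  800 → container 4  [load 1300/2500]
  800 → container 4  [load 2100/2500]
  800 → container 5 (new)  [load 800/2500]
5 containers opened.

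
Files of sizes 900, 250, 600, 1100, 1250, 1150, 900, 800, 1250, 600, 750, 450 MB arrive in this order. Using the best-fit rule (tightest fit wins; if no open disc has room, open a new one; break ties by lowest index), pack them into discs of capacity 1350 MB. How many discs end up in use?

9

  900 → disc 1 (new)  [load 900/1350]
  250 → disc 1  [load 1150/1350]
  600 → disc 2 (new)  [load 600/1350]
  1100 → disc 3 (new)  [load 1100/1350]
  1250 → disc 4 (new)  [load 1250/1350]
  1150 → disc 5 (new)  [load 1150/1350]
  900 → disc 6 (new)  [load 900/1350]
  800 → disc 7 (new)  [load 800/1350]
  1250 → disc 8 (new)  [load 1250/1350]
  600 → disc 2  [load 1200/1350]
  750 → disc 9 (new)  [load 750/1350]
  450 → disc 6  [load 1350/1350]
9 discs opened.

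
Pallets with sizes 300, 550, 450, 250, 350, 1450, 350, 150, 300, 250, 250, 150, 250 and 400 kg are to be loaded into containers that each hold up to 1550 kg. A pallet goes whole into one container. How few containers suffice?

Total = 1450 + 550 + 450 + 400 + 350 + 350 + 300 + 300 + 250 + 250 + 250 + 250 + 150 + 150 = 5450 kg.
Lower bound: ⌈5450/1550⌉ = 4 containers.
A packing using 4 containers:
  container 1: 1450 = 1450
  container 2: 550 + 450 + 400 + 150 = 1550
  container 3: 350 + 350 + 300 + 300 + 250 = 1550
  container 4: 250 + 250 + 250 + 150 = 900
This matches the lower bound, so 4 is optimal.

4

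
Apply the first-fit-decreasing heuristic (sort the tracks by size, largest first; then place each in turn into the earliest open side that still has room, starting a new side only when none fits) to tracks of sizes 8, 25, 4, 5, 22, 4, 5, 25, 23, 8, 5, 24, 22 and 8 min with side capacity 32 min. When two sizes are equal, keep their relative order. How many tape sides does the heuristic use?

Sorted descending: 25, 25, 24, 23, 22, 22, 8, 8, 8, 5, 5, 5, 4, 4.
  25 → side 1 (new)  [load 25/32]
  25 → side 2 (new)  [load 25/32]
  24 → side 3 (new)  [load 24/32]
  23 → side 4 (new)  [load 23/32]
  22 → side 5 (new)  [load 22/32]
  22 → side 6 (new)  [load 22/32]
  8 → side 3  [load 32/32]
  8 → side 4  [load 31/32]
  8 → side 5  [load 30/32]
  5 → side 1  [load 30/32]
  5 → side 2  [load 30/32]
  5 → side 6  [load 27/32]
  4 → side 6  [load 31/32]
  4 → side 7 (new)  [load 4/32]
7 tape sides opened.

7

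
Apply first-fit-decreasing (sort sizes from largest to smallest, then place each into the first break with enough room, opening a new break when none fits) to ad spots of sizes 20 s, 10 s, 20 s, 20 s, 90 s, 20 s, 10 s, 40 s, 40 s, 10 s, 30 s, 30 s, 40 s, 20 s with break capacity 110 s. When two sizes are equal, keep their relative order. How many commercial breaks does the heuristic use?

Sorted descending: 90, 40, 40, 40, 30, 30, 20, 20, 20, 20, 20, 10, 10, 10.
  90 → break 1 (new)  [load 90/110]
  40 → break 2 (new)  [load 40/110]
  40 → break 2  [load 80/110]
  40 → break 3 (new)  [load 40/110]
  30 → break 2  [load 110/110]
  30 → break 3  [load 70/110]
  20 → break 1  [load 110/110]
  20 → break 3  [load 90/110]
  20 → break 3  [load 110/110]
  20 → break 4 (new)  [load 20/110]
  20 → break 4  [load 40/110]
  10 → break 4  [load 50/110]
  10 → break 4  [load 60/110]
  10 → break 4  [load 70/110]
4 commercial breaks opened.

4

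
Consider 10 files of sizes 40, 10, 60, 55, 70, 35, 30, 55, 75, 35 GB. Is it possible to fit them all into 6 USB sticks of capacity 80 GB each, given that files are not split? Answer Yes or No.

No

Total = 465 GB; ⌈465/80⌉ = 6.
The bound of 6 does not rule out 6, but exhaustive search shows no assignment into 6 USB sticks of capacity 80 GB exists — the minimum is 7.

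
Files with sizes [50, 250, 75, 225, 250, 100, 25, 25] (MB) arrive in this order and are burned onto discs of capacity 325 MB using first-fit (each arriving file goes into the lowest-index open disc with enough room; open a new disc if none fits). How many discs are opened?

4

  50 → disc 1 (new)  [load 50/325]
  250 → disc 1  [load 300/325]
  75 → disc 2 (new)  [load 75/325]
  225 → disc 2  [load 300/325]
  250 → disc 3 (new)  [load 250/325]
  100 → disc 4 (new)  [load 100/325]
  25 → disc 1  [load 325/325]
  25 → disc 2  [load 325/325]
4 discs opened.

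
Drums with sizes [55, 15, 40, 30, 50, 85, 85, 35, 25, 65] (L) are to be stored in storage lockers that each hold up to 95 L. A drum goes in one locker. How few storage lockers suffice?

Total = 85 + 85 + 65 + 55 + 50 + 40 + 35 + 30 + 25 + 15 = 485 L.
Lower bound: ⌈485/95⌉ = 6 storage lockers.
A packing using 6 storage lockers:
  locker 1: 85 = 85
  locker 2: 85 = 85
  locker 3: 65 + 30 = 95
  locker 4: 55 + 40 = 95
  locker 5: 50 + 35 = 85
  locker 6: 25 + 15 = 40
This matches the lower bound, so 6 is optimal.

6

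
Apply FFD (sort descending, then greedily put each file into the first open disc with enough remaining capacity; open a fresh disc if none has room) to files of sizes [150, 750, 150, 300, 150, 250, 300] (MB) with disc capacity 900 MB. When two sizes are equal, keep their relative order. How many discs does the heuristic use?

3

Sorted descending: 750, 300, 300, 250, 150, 150, 150.
  750 → disc 1 (new)  [load 750/900]
  300 → disc 2 (new)  [load 300/900]
  300 → disc 2  [load 600/900]
  250 → disc 2  [load 850/900]
  150 → disc 1  [load 900/900]
  150 → disc 3 (new)  [load 150/900]
  150 → disc 3  [load 300/900]
3 discs opened.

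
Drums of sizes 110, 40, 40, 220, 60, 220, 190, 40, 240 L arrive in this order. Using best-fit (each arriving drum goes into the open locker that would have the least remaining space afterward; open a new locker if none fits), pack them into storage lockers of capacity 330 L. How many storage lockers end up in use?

5

  110 → locker 1 (new)  [load 110/330]
  40 → locker 1  [load 150/330]
  40 → locker 1  [load 190/330]
  220 → locker 2 (new)  [load 220/330]
  60 → locker 2  [load 280/330]
  220 → locker 3 (new)  [load 220/330]
  190 → locker 4 (new)  [load 190/330]
  40 → locker 2  [load 320/330]
  240 → locker 5 (new)  [load 240/330]
5 storage lockers opened.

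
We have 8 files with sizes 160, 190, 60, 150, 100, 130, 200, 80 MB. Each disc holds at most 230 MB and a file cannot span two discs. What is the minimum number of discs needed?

5

Total = 200 + 190 + 160 + 150 + 130 + 100 + 80 + 60 = 1070 MB.
Lower bound: ⌈1070/230⌉ = 5 discs.
A packing using 5 discs:
  disc 1: 200 = 200
  disc 2: 190 = 190
  disc 3: 160 + 60 = 220
  disc 4: 150 + 80 = 230
  disc 5: 130 + 100 = 230
This matches the lower bound, so 5 is optimal.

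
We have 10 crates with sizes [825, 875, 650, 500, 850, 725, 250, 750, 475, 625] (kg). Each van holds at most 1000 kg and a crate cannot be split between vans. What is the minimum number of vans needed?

8

Total = 875 + 850 + 825 + 750 + 725 + 650 + 625 + 500 + 475 + 250 = 6525 kg.
Lower bound: ⌈6525/1000⌉ = 7 vans.
A packing using 8 vans:
  van 1: 875 = 875
  van 2: 850 = 850
  van 3: 825 = 825
  van 4: 750 + 250 = 1000
  van 5: 725 = 725
  van 6: 650 = 650
  van 7: 625 = 625
  van 8: 500 + 475 = 975
No arrangement into 7 vans stays within capacity, so 8 is optimal.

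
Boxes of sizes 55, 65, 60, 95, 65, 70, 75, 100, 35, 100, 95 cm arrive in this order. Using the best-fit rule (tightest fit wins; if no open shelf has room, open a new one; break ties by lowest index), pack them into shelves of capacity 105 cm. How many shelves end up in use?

  55 → shelf 1 (new)  [load 55/105]
  65 → shelf 2 (new)  [load 65/105]
  60 → shelf 3 (new)  [load 60/105]
  95 → shelf 4 (new)  [load 95/105]
  65 → shelf 5 (new)  [load 65/105]
  70 → shelf 6 (new)  [load 70/105]
  75 → shelf 7 (new)  [load 75/105]
  100 → shelf 8 (new)  [load 100/105]
  35 → shelf 6  [load 105/105]
  100 → shelf 9 (new)  [load 100/105]
  95 → shelf 10 (new)  [load 95/105]
10 shelves opened.

10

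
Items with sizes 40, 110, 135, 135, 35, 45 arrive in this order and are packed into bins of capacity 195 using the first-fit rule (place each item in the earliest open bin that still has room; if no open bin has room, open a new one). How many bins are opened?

3

  40 → bin 1 (new)  [load 40/195]
  110 → bin 1  [load 150/195]
  135 → bin 2 (new)  [load 135/195]
  135 → bin 3 (new)  [load 135/195]
  35 → bin 1  [load 185/195]
  45 → bin 2  [load 180/195]
3 bins opened.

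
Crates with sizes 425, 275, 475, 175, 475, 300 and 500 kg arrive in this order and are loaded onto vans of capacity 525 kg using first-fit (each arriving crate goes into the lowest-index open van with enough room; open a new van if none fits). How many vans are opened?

  425 → van 1 (new)  [load 425/525]
  275 → van 2 (new)  [load 275/525]
  475 → van 3 (new)  [load 475/525]
  175 → van 2  [load 450/525]
  475 → van 4 (new)  [load 475/525]
  300 → van 5 (new)  [load 300/525]
  500 → van 6 (new)  [load 500/525]
6 vans opened.

6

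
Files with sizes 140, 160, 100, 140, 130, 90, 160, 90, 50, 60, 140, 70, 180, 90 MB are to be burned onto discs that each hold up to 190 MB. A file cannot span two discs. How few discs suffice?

Total = 180 + 160 + 160 + 140 + 140 + 140 + 130 + 100 + 90 + 90 + 90 + 70 + 60 + 50 = 1600 MB.
Lower bound: ⌈1600/190⌉ = 9 discs.
A packing using 10 discs:
  disc 1: 180 = 180
  disc 2: 160 = 160
  disc 3: 160 = 160
  disc 4: 140 + 50 = 190
  disc 5: 140 = 140
  disc 6: 140 = 140
  disc 7: 130 + 60 = 190
  disc 8: 100 + 90 = 190
  disc 9: 90 + 90 = 180
  disc 10: 70 = 70
No arrangement into 9 discs stays within capacity, so 10 is optimal.

10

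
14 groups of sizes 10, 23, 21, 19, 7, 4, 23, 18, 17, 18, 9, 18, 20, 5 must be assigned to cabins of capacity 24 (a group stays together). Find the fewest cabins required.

10

Total = 23 + 23 + 21 + 20 + 19 + 18 + 18 + 18 + 17 + 10 + 9 + 7 + 5 + 4 = 212.
Lower bound: ⌈212/24⌉ = 9 cabins.
A packing using 10 cabins:
  cabin 1: 23 = 23
  cabin 2: 23 = 23
  cabin 3: 21 = 21
  cabin 4: 20 + 4 = 24
  cabin 5: 19 + 5 = 24
  cabin 6: 18 = 18
  cabin 7: 18 = 18
  cabin 8: 18 = 18
  cabin 9: 17 + 7 = 24
  cabin 10: 10 + 9 = 19
No arrangement into 9 cabins stays within capacity, so 10 is optimal.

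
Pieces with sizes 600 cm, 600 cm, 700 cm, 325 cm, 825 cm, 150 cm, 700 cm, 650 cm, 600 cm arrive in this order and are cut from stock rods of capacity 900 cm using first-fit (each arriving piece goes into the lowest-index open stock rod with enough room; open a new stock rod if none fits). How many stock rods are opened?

8

  600 → stock rod 1 (new)  [load 600/900]
  600 → stock rod 2 (new)  [load 600/900]
  700 → stock rod 3 (new)  [load 700/900]
  325 → stock rod 4 (new)  [load 325/900]
  825 → stock rod 5 (new)  [load 825/900]
  150 → stock rod 1  [load 750/900]
  700 → stock rod 6 (new)  [load 700/900]
  650 → stock rod 7 (new)  [load 650/900]
  600 → stock rod 8 (new)  [load 600/900]
8 stock rods opened.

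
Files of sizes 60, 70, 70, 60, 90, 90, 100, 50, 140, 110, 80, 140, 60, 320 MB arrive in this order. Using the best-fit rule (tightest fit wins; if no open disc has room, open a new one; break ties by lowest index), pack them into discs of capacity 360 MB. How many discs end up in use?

  60 → disc 1 (new)  [load 60/360]
  70 → disc 1  [load 130/360]
  70 → disc 1  [load 200/360]
  60 → disc 1  [load 260/360]
  90 → disc 1  [load 350/360]
  90 → disc 2 (new)  [load 90/360]
  100 → disc 2  [load 190/360]
  50 → disc 2  [load 240/360]
  140 → disc 3 (new)  [load 140/360]
  110 → disc 2  [load 350/360]
  80 → disc 3  [load 220/360]
  140 → disc 3  [load 360/360]
  60 → disc 4 (new)  [load 60/360]
  320 → disc 5 (new)  [load 320/360]
5 discs opened.

5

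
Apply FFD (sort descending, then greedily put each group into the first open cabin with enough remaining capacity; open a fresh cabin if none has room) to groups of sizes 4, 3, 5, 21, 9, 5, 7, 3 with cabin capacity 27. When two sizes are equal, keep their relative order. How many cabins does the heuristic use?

3

Sorted descending: 21, 9, 7, 5, 5, 4, 3, 3.
  21 → cabin 1 (new)  [load 21/27]
  9 → cabin 2 (new)  [load 9/27]
  7 → cabin 2  [load 16/27]
  5 → cabin 1  [load 26/27]
  5 → cabin 2  [load 21/27]
  4 → cabin 2  [load 25/27]
  3 → cabin 3 (new)  [load 3/27]
  3 → cabin 3  [load 6/27]
3 cabins opened.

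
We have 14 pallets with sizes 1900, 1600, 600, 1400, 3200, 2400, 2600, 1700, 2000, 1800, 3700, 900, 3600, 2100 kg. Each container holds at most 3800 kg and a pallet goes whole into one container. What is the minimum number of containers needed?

8

Total = 3700 + 3600 + 3200 + 2600 + 2400 + 2100 + 2000 + 1900 + 1800 + 1700 + 1600 + 1400 + 900 + 600 = 29500 kg.
Lower bound: ⌈29500/3800⌉ = 8 containers.
A packing using 8 containers:
  container 1: 3700 = 3700
  container 2: 3600 = 3600
  container 3: 3200 + 600 = 3800
  container 4: 2600 + 900 = 3500
  container 5: 2400 + 1400 = 3800
  container 6: 2100 + 1700 = 3800
  container 7: 2000 + 1800 = 3800
  container 8: 1900 + 1600 = 3500
This matches the lower bound, so 8 is optimal.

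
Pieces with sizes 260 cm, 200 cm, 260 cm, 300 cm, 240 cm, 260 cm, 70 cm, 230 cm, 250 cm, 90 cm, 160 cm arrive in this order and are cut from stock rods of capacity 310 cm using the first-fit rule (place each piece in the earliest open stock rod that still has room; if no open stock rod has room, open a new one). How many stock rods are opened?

9

  260 → stock rod 1 (new)  [load 260/310]
  200 → stock rod 2 (new)  [load 200/310]
  260 → stock rod 3 (new)  [load 260/310]
  300 → stock rod 4 (new)  [load 300/310]
  240 → stock rod 5 (new)  [load 240/310]
  260 → stock rod 6 (new)  [load 260/310]
  70 → stock rod 2  [load 270/310]
  230 → stock rod 7 (new)  [load 230/310]
  250 → stock rod 8 (new)  [load 250/310]
  90 → stock rod 9 (new)  [load 90/310]
  160 → stock rod 9  [load 250/310]
9 stock rods opened.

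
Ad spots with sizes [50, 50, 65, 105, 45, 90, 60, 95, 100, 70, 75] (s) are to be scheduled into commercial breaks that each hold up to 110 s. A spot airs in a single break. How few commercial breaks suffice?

Total = 105 + 100 + 95 + 90 + 75 + 70 + 65 + 60 + 50 + 50 + 45 = 805 s.
Lower bound: ⌈805/110⌉ = 8 commercial breaks.
A packing using 9 commercial breaks:
  break 1: 105 = 105
  break 2: 100 = 100
  break 3: 95 = 95
  break 4: 90 = 90
  break 5: 75 = 75
  break 6: 70 = 70
  break 7: 65 + 45 = 110
  break 8: 60 + 50 = 110
  break 9: 50 = 50
No arrangement into 8 commercial breaks stays within capacity, so 9 is optimal.

9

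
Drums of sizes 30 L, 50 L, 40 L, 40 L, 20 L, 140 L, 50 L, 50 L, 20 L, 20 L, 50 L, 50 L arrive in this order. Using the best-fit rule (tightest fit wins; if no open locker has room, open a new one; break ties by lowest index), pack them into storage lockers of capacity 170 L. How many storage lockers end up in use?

  30 → locker 1 (new)  [load 30/170]
  50 → locker 1  [load 80/170]
  40 → locker 1  [load 120/170]
  40 → locker 1  [load 160/170]
  20 → locker 2 (new)  [load 20/170]
  140 → locker 2  [load 160/170]
  50 → locker 3 (new)  [load 50/170]
  50 → locker 3  [load 100/170]
  20 → locker 3  [load 120/170]
  20 → locker 3  [load 140/170]
  50 → locker 4 (new)  [load 50/170]
  50 → locker 4  [load 100/170]
4 storage lockers opened.

4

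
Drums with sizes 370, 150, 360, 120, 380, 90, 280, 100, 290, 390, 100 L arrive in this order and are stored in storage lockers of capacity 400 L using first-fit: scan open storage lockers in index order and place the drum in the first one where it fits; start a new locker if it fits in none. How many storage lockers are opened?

  370 → locker 1 (new)  [load 370/400]
  150 → locker 2 (new)  [load 150/400]
  360 → locker 3 (new)  [load 360/400]
  120 → locker 2  [load 270/400]
  380 → locker 4 (new)  [load 380/400]
  90 → locker 2  [load 360/400]
  280 → locker 5 (new)  [load 280/400]
  100 → locker 5  [load 380/400]
  290 → locker 6 (new)  [load 290/400]
  390 → locker 7 (new)  [load 390/400]
  100 → locker 6  [load 390/400]
7 storage lockers opened.

7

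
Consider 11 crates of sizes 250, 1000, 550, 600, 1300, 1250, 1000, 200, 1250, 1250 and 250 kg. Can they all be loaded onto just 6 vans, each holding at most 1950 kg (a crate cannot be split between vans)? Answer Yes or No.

Yes

A valid assignment using 6 vans:
  van 1: 1300 + 600 = 1900
  van 2: 1250 + 550 = 1800
  van 3: 1250 + 250 + 250 + 200 = 1950
  van 4: 1250 = 1250
  van 5: 1000 = 1000
  van 6: 1000 = 1000
Every load is within 1950 kg, so 6 vans suffice.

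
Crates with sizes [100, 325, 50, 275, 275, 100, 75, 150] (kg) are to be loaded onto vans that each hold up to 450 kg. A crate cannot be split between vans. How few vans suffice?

4

Total = 325 + 275 + 275 + 150 + 100 + 100 + 75 + 50 = 1350 kg.
Lower bound: ⌈1350/450⌉ = 3 vans.
A packing using 4 vans:
  van 1: 325 + 100 = 425
  van 2: 275 + 150 = 425
  van 3: 275 + 100 + 75 = 450
  van 4: 50 = 50
No arrangement into 3 vans stays within capacity, so 4 is optimal.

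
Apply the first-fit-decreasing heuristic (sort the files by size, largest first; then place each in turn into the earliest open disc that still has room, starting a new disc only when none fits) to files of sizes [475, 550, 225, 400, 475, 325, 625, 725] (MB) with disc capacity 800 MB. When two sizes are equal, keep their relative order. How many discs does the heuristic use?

Sorted descending: 725, 625, 550, 475, 475, 400, 325, 225.
  725 → disc 1 (new)  [load 725/800]
  625 → disc 2 (new)  [load 625/800]
  550 → disc 3 (new)  [load 550/800]
  475 → disc 4 (new)  [load 475/800]
  475 → disc 5 (new)  [load 475/800]
  400 → disc 6 (new)  [load 400/800]
  325 → disc 4  [load 800/800]
  225 → disc 3  [load 775/800]
6 discs opened.

6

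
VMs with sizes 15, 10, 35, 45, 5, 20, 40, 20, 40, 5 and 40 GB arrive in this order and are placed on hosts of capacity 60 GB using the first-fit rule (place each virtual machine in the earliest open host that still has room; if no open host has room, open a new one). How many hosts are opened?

5

  15 → host 1 (new)  [load 15/60]
  10 → host 1  [load 25/60]
  35 → host 1  [load 60/60]
  45 → host 2 (new)  [load 45/60]
  5 → host 2  [load 50/60]
  20 → host 3 (new)  [load 20/60]
  40 → host 3  [load 60/60]
  20 → host 4 (new)  [load 20/60]
  40 → host 4  [load 60/60]
  5 → host 2  [load 55/60]
  40 → host 5 (new)  [load 40/60]
5 hosts opened.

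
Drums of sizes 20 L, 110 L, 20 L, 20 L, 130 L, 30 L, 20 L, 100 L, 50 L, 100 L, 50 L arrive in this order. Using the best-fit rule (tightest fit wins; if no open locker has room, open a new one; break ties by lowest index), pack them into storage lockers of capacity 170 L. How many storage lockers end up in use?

4

  20 → locker 1 (new)  [load 20/170]
  110 → locker 1  [load 130/170]
  20 → locker 1  [load 150/170]
  20 → locker 1  [load 170/170]
  130 → locker 2 (new)  [load 130/170]
  30 → locker 2  [load 160/170]
  20 → locker 3 (new)  [load 20/170]
  100 → locker 3  [load 120/170]
  50 → locker 3  [load 170/170]
  100 → locker 4 (new)  [load 100/170]
  50 → locker 4  [load 150/170]
4 storage lockers opened.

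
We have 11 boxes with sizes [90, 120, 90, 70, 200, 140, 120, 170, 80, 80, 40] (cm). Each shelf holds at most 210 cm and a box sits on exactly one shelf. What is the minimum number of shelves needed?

Total = 200 + 170 + 140 + 120 + 120 + 90 + 90 + 80 + 80 + 70 + 40 = 1200 cm.
Lower bound: ⌈1200/210⌉ = 6 shelves.
A packing using 6 shelves:
  shelf 1: 200 = 200
  shelf 2: 170 + 40 = 210
  shelf 3: 140 + 70 = 210
  shelf 4: 120 + 90 = 210
  shelf 5: 120 + 90 = 210
  shelf 6: 80 + 80 = 160
This matches the lower bound, so 6 is optimal.

6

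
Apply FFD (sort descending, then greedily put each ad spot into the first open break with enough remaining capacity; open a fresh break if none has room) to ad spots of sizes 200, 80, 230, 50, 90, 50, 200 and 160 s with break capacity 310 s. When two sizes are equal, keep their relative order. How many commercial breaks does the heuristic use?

4

Sorted descending: 230, 200, 200, 160, 90, 80, 50, 50.
  230 → break 1 (new)  [load 230/310]
  200 → break 2 (new)  [load 200/310]
  200 → break 3 (new)  [load 200/310]
  160 → break 4 (new)  [load 160/310]
  90 → break 2  [load 290/310]
  80 → break 1  [load 310/310]
  50 → break 3  [load 250/310]
  50 → break 3  [load 300/310]
4 commercial breaks opened.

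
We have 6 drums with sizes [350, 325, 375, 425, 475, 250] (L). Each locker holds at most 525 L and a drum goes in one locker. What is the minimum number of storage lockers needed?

Total = 475 + 425 + 375 + 350 + 325 + 250 = 2200 L.
Lower bound: ⌈2200/525⌉ = 5 storage lockers.
A packing using 6 storage lockers:
  locker 1: 475 = 475
  locker 2: 425 = 425
  locker 3: 375 = 375
  locker 4: 350 = 350
  locker 5: 325 = 325
  locker 6: 250 = 250
No arrangement into 5 storage lockers stays within capacity, so 6 is optimal.

6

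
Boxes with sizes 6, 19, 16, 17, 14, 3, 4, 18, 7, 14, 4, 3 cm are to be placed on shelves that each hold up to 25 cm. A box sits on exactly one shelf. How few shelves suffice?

6

Total = 19 + 18 + 17 + 16 + 14 + 14 + 7 + 6 + 4 + 4 + 3 + 3 = 125 cm.
Lower bound: ⌈125/25⌉ = 5 shelves.
Also, 6 boxes each exceed 25/2 cm, and no two of those can share a shelf, so at least 6 shelves are needed.
A packing using 6 shelves:
  shelf 1: 19 + 6 = 25
  shelf 2: 18 + 7 = 25
  shelf 3: 17 + 4 + 4 = 25
  shelf 4: 16 + 3 + 3 = 22
  shelf 5: 14 = 14
  shelf 6: 14 = 14
This matches the lower bound, so 6 is optimal.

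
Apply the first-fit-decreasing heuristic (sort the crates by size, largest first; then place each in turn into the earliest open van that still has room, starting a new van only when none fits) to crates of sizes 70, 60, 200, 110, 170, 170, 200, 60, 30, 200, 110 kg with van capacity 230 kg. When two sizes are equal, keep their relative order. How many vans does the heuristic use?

7

Sorted descending: 200, 200, 200, 170, 170, 110, 110, 70, 60, 60, 30.
  200 → van 1 (new)  [load 200/230]
  200 → van 2 (new)  [load 200/230]
  200 → van 3 (new)  [load 200/230]
  170 → van 4 (new)  [load 170/230]
  170 → van 5 (new)  [load 170/230]
  110 → van 6 (new)  [load 110/230]
  110 → van 6  [load 220/230]
  70 → van 7 (new)  [load 70/230]
  60 → van 4  [load 230/230]
  60 → van 5  [load 230/230]
  30 → van 1  [load 230/230]
7 vans opened.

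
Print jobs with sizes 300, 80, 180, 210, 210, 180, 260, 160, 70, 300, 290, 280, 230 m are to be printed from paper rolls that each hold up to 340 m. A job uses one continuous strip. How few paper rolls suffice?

10

Total = 300 + 300 + 290 + 280 + 260 + 230 + 210 + 210 + 180 + 180 + 160 + 80 + 70 = 2750 m.
Lower bound: ⌈2750/340⌉ = 9 paper rolls.
Also, 10 print jobs each exceed 170 m, and no two of those can share a roll, so at least 10 paper rolls are needed.
A packing using 10 paper rolls:
  roll 1: 300 = 300
  roll 2: 300 = 300
  roll 3: 290 = 290
  roll 4: 280 = 280
  roll 5: 260 + 80 = 340
  roll 6: 230 + 70 = 300
  roll 7: 210 = 210
  roll 8: 210 = 210
  roll 9: 180 + 160 = 340
  roll 10: 180 = 180
This matches the lower bound, so 10 is optimal.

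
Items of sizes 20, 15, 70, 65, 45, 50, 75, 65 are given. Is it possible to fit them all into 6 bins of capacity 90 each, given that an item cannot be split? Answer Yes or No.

Yes

A valid assignment using 6 bins:
  bin 1: 75 + 15 = 90
  bin 2: 70 + 20 = 90
  bin 3: 65 = 65
  bin 4: 65 = 65
  bin 5: 50 = 50
  bin 6: 45 = 45
Every load is within 90, so 6 bins suffice.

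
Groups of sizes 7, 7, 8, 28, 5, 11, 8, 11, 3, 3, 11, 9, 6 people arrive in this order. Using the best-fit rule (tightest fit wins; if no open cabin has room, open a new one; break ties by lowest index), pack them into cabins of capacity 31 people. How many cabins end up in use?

4

  7 → cabin 1 (new)  [load 7/31]
  7 → cabin 1  [load 14/31]
  8 → cabin 1  [load 22/31]
  28 → cabin 2 (new)  [load 28/31]
  5 → cabin 1  [load 27/31]
  11 → cabin 3 (new)  [load 11/31]
  8 → cabin 3  [load 19/31]
  11 → cabin 3  [load 30/31]
  3 → cabin 2  [load 31/31]
  3 → cabin 1  [load 30/31]
  11 → cabin 4 (new)  [load 11/31]
  9 → cabin 4  [load 20/31]
  6 → cabin 4  [load 26/31]
4 cabins opened.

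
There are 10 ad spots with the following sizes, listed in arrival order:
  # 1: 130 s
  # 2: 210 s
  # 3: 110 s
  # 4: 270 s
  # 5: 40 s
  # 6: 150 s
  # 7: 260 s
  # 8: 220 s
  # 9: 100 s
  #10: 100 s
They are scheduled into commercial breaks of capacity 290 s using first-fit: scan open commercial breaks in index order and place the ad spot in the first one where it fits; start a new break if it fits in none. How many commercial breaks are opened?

  130 → break 1 (new)  [load 130/290]
  210 → break 2 (new)  [load 210/290]
  110 → break 1  [load 240/290]
  270 → break 3 (new)  [load 270/290]
  40 → break 1  [load 280/290]
  150 → break 4 (new)  [load 150/290]
  260 → break 5 (new)  [load 260/290]
  220 → break 6 (new)  [load 220/290]
  100 → break 4  [load 250/290]
  100 → break 7 (new)  [load 100/290]
7 commercial breaks opened.

7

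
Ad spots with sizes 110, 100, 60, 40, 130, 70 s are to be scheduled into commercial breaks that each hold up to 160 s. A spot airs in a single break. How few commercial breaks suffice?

4

Total = 130 + 110 + 100 + 70 + 60 + 40 = 510 s.
Lower bound: ⌈510/160⌉ = 4 commercial breaks.
A packing using 4 commercial breaks:
  break 1: 130 = 130
  break 2: 110 + 40 = 150
  break 3: 100 + 60 = 160
  break 4: 70 = 70
This matches the lower bound, so 4 is optimal.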